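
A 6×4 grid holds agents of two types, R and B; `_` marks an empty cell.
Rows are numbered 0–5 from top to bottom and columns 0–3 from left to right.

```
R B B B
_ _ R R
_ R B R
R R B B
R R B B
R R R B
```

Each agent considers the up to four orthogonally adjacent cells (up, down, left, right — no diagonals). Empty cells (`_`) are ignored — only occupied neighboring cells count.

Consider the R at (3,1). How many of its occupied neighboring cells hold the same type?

Occupied neighbors of (3,1): (2,1)=R, (4,1)=R, (3,0)=R, (3,2)=B.
Same type (R): 3 of 4.

3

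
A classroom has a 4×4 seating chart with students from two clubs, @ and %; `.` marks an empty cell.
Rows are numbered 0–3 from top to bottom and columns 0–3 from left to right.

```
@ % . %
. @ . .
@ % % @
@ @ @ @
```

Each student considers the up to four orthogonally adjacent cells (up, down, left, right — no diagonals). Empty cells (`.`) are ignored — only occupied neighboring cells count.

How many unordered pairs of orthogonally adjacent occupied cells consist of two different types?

Scan each occupied cell's neighbors to the right and below so each pair is counted once.
From row 0: 2 unlike of 2 pairs (running 2/2).
From row 1: 1 unlike of 1 pairs (running 3/3).
From row 2: 4 unlike of 7 pairs (running 7/10).
From row 3: 0 unlike of 3 pairs (running 7/13).
Total adjacent occupied pairs: 13; unlike-type pairs: 7.

7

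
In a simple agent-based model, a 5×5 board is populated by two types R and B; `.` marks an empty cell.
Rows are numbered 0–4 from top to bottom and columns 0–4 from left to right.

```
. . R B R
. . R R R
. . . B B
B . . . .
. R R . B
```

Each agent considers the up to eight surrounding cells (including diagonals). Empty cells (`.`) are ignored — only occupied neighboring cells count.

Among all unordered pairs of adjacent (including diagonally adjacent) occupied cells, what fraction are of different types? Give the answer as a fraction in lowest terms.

11/19

Scan each occupied cell's neighbors to the right and below (and the two forward diagonals) so each pair is counted once.
Row 0: R(0,2)–B(0,3)≠ R(0,2)–R(1,2)= R(0,2)–R(1,3)= B(0,3)–R(0,4)≠ B(0,3)–R(1,3)≠ B(0,3)–R(1,4)≠ B(0,3)–R(1,2)≠ R(0,4)–R(1,4)= R(0,4)–R(1,3)=  → 5/9 unlike.
Row 1: R(1,2)–R(1,3)= R(1,2)–B(2,3)≠ R(1,3)–R(1,4)= R(1,3)–B(2,3)≠ R(1,3)–B(2,4)≠ R(1,4)–B(2,4)≠ R(1,4)–B(2,3)≠  → 5/7 unlike.
Row 2: B(2,3)–B(2,4)=  → 0/1 unlike.
Row 3: B(3,0)–R(4,1)≠  → 1/1 unlike.
Row 4: R(4,1)–R(4,2)=  → 0/1 unlike.
Total adjacent occupied pairs: 19; unlike-type pairs: 11.
11/19 is already in lowest terms.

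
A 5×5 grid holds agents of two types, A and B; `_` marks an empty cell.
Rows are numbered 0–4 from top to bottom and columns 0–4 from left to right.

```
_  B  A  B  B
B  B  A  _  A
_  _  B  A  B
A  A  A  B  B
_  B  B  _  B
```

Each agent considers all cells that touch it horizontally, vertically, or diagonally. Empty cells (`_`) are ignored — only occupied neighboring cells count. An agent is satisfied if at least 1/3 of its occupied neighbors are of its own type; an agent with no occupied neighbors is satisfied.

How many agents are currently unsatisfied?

(0,1)B 2/4 ok
(0,2)A 1/4 unhappy
(0,3)B 1/4 unhappy
(0,4)B 1/2 ok
(1,0)B 2/2 ok
(1,1)B 3/5 ok
(1,2)A 2/6 ok
(1,4)A 1/4 unhappy
(2,2)B 2/6 ok
(2,3)A 3/7 ok
(2,4)B 2/4 ok
(3,0)A 1/2 ok
(3,1)A 2/5 ok
(3,2)A 2/6 ok
(3,3)B 5/7 ok
(3,4)B 3/4 ok
(4,1)B 1/4 unhappy
(4,2)B 2/4 ok
(4,4)B 2/2 ok
Unsatisfied: (0,2), (0,3), (1,4), (4,1) — 4 in total.

4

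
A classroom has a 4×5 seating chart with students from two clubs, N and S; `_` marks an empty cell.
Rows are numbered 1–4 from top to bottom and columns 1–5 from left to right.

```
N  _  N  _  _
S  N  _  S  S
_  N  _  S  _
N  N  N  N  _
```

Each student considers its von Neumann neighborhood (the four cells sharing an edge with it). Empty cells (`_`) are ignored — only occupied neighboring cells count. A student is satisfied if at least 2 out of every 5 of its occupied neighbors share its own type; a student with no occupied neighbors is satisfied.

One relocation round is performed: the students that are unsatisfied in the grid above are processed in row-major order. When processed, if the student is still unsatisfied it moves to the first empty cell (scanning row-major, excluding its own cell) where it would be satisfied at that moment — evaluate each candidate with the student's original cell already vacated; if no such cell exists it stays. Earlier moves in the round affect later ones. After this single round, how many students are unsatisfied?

0

Initially unsatisfied (in order): (1,1), (2,1).
  (1,1) → (1,2).
  (2,1) → (1,4).
Resulting grid:
_ N N S _
_ N _ S S
_ N _ S _
N N N N _
All satisfied now.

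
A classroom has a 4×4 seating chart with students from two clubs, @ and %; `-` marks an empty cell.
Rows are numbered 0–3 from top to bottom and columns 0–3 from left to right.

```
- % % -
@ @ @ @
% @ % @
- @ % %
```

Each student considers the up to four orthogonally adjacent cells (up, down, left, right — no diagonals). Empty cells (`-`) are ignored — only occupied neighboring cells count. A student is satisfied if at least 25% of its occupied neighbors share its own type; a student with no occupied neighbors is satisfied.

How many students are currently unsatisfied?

Row 0: (0,1)% 1/2 satisfied · (0,2)% 1/2 satisfied
Row 1: (1,0)@ 1/2 satisfied · (1,1)@ 3/4 satisfied · (1,2)@ 2/4 satisfied · (1,3)@ 2/2 satisfied
Row 2: (2,0)% 0/2 not · (2,1)@ 2/4 satisfied · (2,2)% 1/4 satisfied · (2,3)@ 1/3 satisfied
Row 3: (3,1)@ 1/2 satisfied · (3,2)% 2/3 satisfied · (3,3)% 1/2 satisfied
Unsatisfied: (2,0) — 1 in total.

1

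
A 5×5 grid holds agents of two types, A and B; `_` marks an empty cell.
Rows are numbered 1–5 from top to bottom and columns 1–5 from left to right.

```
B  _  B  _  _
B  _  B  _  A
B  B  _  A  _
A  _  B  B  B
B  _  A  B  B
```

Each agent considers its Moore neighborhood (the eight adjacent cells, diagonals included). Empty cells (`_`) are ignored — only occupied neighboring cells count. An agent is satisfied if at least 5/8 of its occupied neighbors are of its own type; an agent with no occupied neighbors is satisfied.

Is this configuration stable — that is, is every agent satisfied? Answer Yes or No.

(1,1)B 1/1 ✓
(1,3)B 1/1 ✓
(2,1)B 3/3 ✓
(2,3)B 2/3 ✓
(2,5)A 1/1 ✓
(3,1)B 2/3 ✓
(3,2)B 4/5 ✓
(3,4)A 1/5 ✗
(4,1)A 0/3 ✗
(4,3)B 3/5 ✗
(4,4)B 4/6 ✓
(4,5)B 3/4 ✓
(5,1)B 0/1 ✗
(5,3)A 0/3 ✗
(5,4)B 4/5 ✓
(5,5)B 3/3 ✓
For instance (3,4) has only 1/5 same-type neighbors, below 5/8.

No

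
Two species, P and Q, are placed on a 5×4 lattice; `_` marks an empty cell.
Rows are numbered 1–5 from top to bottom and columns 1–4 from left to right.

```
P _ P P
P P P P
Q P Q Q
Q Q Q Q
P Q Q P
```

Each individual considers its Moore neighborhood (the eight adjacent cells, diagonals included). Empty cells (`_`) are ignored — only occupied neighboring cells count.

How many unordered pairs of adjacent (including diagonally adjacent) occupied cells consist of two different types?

18

Scan each occupied cell's neighbors to the right and below (and the two forward diagonals) so each pair is counted once.
Row 1: P(1,1)–P(2,1)= P(1,1)–P(2,2)= P(1,3)–P(1,4)= P(1,3)–P(2,3)= P(1,3)–P(2,4)= P(1,3)–P(2,2)= P(1,4)–P(2,4)= P(1,4)–P(2,3)=  → 0/8 unlike.
Row 2: P(2,1)–P(2,2)= P(2,1)–Q(3,1)≠ P(2,1)–P(3,2)= P(2,2)–P(2,3)= P(2,2)–P(3,2)= P(2,2)–Q(3,3)≠ P(2,2)–Q(3,1)≠ P(2,3)–P(2,4)= P(2,3)–Q(3,3)≠ P(2,3)–Q(3,4)≠ P(2,3)–P(3,2)= P(2,4)–Q(3,4)≠ P(2,4)–Q(3,3)≠  → 7/13 unlike.
Row 3: Q(3,1)–P(3,2)≠ Q(3,1)–Q(4,1)= Q(3,1)–Q(4,2)= P(3,2)–Q(3,3)≠ P(3,2)–Q(4,2)≠ P(3,2)–Q(4,3)≠ P(3,2)–Q(4,1)≠ Q(3,3)–Q(3,4)= Q(3,3)–Q(4,3)= Q(3,3)–Q(4,4)= Q(3,3)–Q(4,2)= Q(3,4)–Q(4,4)= Q(3,4)–Q(4,3)=  → 5/13 unlike.
Row 4: Q(4,1)–Q(4,2)= Q(4,1)–P(5,1)≠ Q(4,1)–Q(5,2)= Q(4,2)–Q(4,3)= Q(4,2)–Q(5,2)= Q(4,2)–Q(5,3)= Q(4,2)–P(5,1)≠ Q(4,3)–Q(4,4)= Q(4,3)–Q(5,3)= Q(4,3)–P(5,4)≠ Q(4,3)–Q(5,2)= Q(4,4)–P(5,4)≠ Q(4,4)–Q(5,3)=  → 4/13 unlike.
Row 5: P(5,1)–Q(5,2)≠ Q(5,2)–Q(5,3)= Q(5,3)–P(5,4)≠  → 2/3 unlike.
Total adjacent occupied pairs: 50; unlike-type pairs: 18.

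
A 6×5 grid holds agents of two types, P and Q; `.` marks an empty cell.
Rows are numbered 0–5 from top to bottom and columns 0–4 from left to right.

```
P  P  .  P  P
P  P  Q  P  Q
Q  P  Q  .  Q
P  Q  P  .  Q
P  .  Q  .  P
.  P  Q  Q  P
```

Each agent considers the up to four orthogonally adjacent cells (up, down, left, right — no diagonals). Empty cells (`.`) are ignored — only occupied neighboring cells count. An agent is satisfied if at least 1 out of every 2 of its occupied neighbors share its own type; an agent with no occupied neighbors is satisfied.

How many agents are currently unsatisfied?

10

Row 0: (0,0)P 2/2 satisfied · (0,1)P 2/2 satisfied · (0,3)P 2/2 satisfied · (0,4)P 1/2 satisfied
Row 1: (1,0)P 2/3 satisfied · (1,1)P 3/4 satisfied · (1,2)Q 1/3 not · (1,3)P 1/3 not · (1,4)Q 1/3 not
Row 2: (2,0)Q 0/3 not · (2,1)P 1/4 not · (2,2)Q 1/3 not · (2,4)Q 2/2 satisfied
Row 3: (3,0)P 1/3 not · (3,1)Q 0/3 not · (3,2)P 0/3 not · (3,4)Q 1/2 satisfied
Row 4: (4,0)P 1/1 satisfied · (4,2)Q 1/2 satisfied · (4,4)P 1/2 satisfied
Row 5: (5,1)P 0/1 not · (5,2)Q 2/3 satisfied · (5,3)Q 1/2 satisfied · (5,4)P 1/2 satisfied
Unsatisfied: (1,2), (1,3), (1,4), (2,0), (2,1), (2,2), (3,0), (3,1), (3,2), (5,1) — 10 in total.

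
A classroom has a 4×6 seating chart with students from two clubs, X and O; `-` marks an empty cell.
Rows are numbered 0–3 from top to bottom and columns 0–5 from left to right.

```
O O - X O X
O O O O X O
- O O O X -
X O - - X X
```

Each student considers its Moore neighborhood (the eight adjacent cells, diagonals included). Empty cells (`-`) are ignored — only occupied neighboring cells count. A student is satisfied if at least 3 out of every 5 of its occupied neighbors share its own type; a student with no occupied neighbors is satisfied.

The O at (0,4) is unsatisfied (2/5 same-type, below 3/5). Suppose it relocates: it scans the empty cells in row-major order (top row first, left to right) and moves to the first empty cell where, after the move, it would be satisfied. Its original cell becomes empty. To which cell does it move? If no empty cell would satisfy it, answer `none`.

Vacating (0,4). Empty cells in order:
  (0,2): 4/5 same-type → satisfied — stop here.

(0,2)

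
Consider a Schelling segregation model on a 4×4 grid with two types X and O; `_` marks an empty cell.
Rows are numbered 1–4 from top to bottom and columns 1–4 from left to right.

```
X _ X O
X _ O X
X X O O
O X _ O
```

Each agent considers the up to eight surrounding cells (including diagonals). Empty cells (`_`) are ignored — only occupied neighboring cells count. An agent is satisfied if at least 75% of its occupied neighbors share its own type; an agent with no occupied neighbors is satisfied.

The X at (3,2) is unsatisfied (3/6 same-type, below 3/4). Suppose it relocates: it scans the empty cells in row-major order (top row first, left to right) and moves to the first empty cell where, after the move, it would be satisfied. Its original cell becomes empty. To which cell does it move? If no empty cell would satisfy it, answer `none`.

Vacating (3,2). Empty cells in order:
  (1,2): 3/4 same-type → satisfied — stop here.

(1,2)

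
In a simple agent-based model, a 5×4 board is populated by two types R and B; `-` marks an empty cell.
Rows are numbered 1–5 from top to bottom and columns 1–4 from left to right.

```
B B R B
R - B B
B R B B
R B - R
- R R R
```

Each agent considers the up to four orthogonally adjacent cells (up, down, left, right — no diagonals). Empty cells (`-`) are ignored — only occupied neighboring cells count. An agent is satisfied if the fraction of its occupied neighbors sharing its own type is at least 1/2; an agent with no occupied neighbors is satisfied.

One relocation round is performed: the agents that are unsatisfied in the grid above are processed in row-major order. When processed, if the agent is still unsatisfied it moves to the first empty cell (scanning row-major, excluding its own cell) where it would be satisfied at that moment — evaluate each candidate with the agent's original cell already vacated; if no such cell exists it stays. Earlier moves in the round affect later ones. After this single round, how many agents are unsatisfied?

2

Initially unsatisfied (in order): (1,3), (2,1), (3,1), (3,2), (4,1), (4,2).
  (1,3) → (2,2).
  (2,1) → (4,3).
  (3,1) → (1,3).
  (3,2) → (2,1).
  (4,1) → (3,1).
  (4,2): no empty cell satisfies it; stays.
Resulting grid:
B B B B
R R B B
R - B B
- B R R
- R R R
Unsatisfied now: (2,2), (4,2).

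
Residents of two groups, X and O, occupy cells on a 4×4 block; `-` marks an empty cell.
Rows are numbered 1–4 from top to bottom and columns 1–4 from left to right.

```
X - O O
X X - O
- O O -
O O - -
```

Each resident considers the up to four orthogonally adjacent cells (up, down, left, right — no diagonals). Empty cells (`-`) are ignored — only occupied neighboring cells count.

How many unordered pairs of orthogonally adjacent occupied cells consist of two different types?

1

Scan each occupied cell's neighbors to the right and below so each pair is counted once.
From row 1: 0 unlike of 3 pairs (running 0/3).
From row 2: 1 unlike of 2 pairs (running 1/5).
From row 3: 0 unlike of 2 pairs (running 1/7).
From row 4: 0 unlike of 1 pairs (running 1/8).
Total adjacent occupied pairs: 8; unlike-type pairs: 1.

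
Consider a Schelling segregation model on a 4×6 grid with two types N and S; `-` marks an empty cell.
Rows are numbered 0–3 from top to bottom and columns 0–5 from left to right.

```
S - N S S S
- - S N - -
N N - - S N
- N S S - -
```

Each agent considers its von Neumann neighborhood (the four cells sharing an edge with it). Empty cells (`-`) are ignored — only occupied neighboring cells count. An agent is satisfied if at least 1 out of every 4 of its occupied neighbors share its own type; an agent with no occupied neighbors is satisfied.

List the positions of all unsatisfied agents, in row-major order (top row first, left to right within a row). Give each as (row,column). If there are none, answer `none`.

(0,2), (1,2), (1,3), (2,4), (2,5)

(0,0)S 0/0 ok
(0,2)N 0/2 unhappy
(0,3)S 1/3 ok
(0,4)S 2/2 ok
(0,5)S 1/1 ok
(1,2)S 0/2 unhappy
(1,3)N 0/2 unhappy
(2,0)N 1/1 ok
(2,1)N 2/2 ok
(2,4)S 0/1 unhappy
(2,5)N 0/1 unhappy
(3,1)N 1/2 ok
(3,2)S 1/2 ok
(3,3)S 1/1 ok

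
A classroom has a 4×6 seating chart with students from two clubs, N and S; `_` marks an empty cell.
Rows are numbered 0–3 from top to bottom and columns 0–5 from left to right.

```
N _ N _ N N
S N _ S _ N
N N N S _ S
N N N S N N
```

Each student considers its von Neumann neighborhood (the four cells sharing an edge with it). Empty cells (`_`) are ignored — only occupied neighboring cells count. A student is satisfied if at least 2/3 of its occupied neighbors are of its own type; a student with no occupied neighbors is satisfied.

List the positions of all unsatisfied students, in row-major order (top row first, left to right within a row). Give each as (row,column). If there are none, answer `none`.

(0,0)N 0/1 not
(0,2)N 0/0 satisfied
(0,4)N 1/1 satisfied
(0,5)N 2/2 satisfied
(1,0)S 0/3 not
(1,1)N 1/2 not
(1,3)S 1/1 satisfied
(1,5)N 1/2 not
(2,0)N 2/3 satisfied
(2,1)N 4/4 satisfied
(2,2)N 2/3 satisfied
(2,3)S 2/3 satisfied
(2,5)S 0/2 not
(3,0)N 2/2 satisfied
(3,1)N 3/3 satisfied
(3,2)N 2/3 satisfied
(3,3)S 1/3 not
(3,4)N 1/2 not
(3,5)N 1/2 not

(0,0), (1,0), (1,1), (1,5), (2,5), (3,3), (3,4), (3,5)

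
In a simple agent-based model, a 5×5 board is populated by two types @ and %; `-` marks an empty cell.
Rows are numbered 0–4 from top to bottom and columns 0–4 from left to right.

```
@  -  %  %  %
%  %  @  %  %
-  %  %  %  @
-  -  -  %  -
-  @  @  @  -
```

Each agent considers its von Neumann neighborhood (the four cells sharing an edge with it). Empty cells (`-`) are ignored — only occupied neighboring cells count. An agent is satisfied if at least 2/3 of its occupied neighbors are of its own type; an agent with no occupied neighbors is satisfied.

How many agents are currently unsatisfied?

7

Row 0: (0,0)@ 0/1 ✗ · (0,2)% 1/2 ✗ · (0,3)% 3/3 ✓ · (0,4)% 2/2 ✓
Row 1: (1,0)% 1/2 ✗ · (1,1)% 2/3 ✓ · (1,2)@ 0/4 ✗ · (1,3)% 3/4 ✓ · (1,4)% 2/3 ✓
Row 2: (2,1)% 2/2 ✓ · (2,2)% 2/3 ✓ · (2,3)% 3/4 ✓ · (2,4)@ 0/2 ✗
Row 3: (3,3)% 1/2 ✗
Row 4: (4,1)@ 1/1 ✓ · (4,2)@ 2/2 ✓ · (4,3)@ 1/2 ✗
Unsatisfied: (0,0), (0,2), (1,0), (1,2), (2,4), (3,3), (4,3) — 7 in total.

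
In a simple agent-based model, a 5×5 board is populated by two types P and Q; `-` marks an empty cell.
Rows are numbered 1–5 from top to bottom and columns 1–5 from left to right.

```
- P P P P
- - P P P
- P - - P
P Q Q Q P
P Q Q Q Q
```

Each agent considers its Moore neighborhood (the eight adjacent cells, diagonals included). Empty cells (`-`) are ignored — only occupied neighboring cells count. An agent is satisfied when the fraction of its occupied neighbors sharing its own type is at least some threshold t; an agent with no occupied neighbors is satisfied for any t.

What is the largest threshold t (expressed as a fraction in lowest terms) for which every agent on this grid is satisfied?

(1,2)P 2/2
(1,3)P 4/4
(1,4)P 5/5
(1,5)P 3/3
(2,3)P 5/5
(2,4)P 6/6
(2,5)P 4/4
(3,2)P 2/4
(3,5)P 3/4
(4,1)P 2/4
(4,2)Q 3/6
(4,3)Q 5/6
(4,4)Q 4/6
(4,5)P 1/4
(5,1)P 1/3
(5,2)Q 3/5
(5,3)Q 5/5
(5,4)Q 4/5
(5,5)Q 2/3
The smallest same-type fraction is 1/4 at (4,5), which reduces to 1/4. Any threshold above that leaves this agent unsatisfied.

1/4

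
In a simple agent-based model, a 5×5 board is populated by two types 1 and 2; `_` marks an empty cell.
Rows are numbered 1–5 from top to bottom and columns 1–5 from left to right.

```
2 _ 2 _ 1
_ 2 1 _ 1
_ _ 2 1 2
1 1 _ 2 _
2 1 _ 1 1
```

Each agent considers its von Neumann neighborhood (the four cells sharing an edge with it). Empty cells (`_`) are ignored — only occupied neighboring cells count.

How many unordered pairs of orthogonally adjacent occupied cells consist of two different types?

Scan each occupied cell's neighbors to the right and below so each pair is counted once.
From row 1: 1 unlike of 2 pairs (running 1/2).
From row 2: 3 unlike of 3 pairs (running 4/5).
From row 3: 3 unlike of 3 pairs (running 7/8).
From row 4: 2 unlike of 4 pairs (running 9/12).
From row 5: 1 unlike of 2 pairs (running 10/14).
Total adjacent occupied pairs: 14; unlike-type pairs: 10.

10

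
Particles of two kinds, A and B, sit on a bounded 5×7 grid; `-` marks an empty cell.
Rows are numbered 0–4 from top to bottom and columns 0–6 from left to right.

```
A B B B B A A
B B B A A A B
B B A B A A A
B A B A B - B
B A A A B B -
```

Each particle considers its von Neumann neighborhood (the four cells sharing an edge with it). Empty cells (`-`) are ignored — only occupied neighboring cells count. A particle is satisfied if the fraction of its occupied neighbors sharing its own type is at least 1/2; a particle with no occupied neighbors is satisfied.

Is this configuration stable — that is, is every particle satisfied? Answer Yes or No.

Row 0: (0,0)A 0/2 ✗ · (0,1)B 2/3 ✓ · (0,2)B 3/3 ✓ · (0,3)B 2/3 ✓ · (0,4)B 1/3 ✗ · (0,5)A 2/3 ✓ · (0,6)A 1/2 ✓
Row 1: (1,0)B 2/3 ✓ · (1,1)B 4/4 ✓ · (1,2)B 2/4 ✓ · (1,3)A 1/4 ✗ · (1,4)A 3/4 ✓ · (1,5)A 3/4 ✓ · (1,6)B 0/3 ✗
Row 2: (2,0)B 3/3 ✓ · (2,1)B 2/4 ✓ · (2,2)A 0/4 ✗ · (2,3)B 0/4 ✗ · (2,4)A 2/4 ✓ · (2,5)A 3/3 ✓ · (2,6)A 1/3 ✗
Row 3: (3,0)B 2/3 ✓ · (3,1)A 1/4 ✗ · (3,2)B 0/4 ✗ · (3,3)A 1/4 ✗ · (3,4)B 1/3 ✗ · (3,6)B 0/1 ✗
Row 4: (4,0)B 1/2 ✓ · (4,1)A 2/3 ✓ · (4,2)A 2/3 ✓ · (4,3)A 2/3 ✓ · (4,4)B 2/3 ✓ · (4,5)B 1/1 ✓
For instance (0,0) has only 0/2 same-type neighbors, below 1/2.

No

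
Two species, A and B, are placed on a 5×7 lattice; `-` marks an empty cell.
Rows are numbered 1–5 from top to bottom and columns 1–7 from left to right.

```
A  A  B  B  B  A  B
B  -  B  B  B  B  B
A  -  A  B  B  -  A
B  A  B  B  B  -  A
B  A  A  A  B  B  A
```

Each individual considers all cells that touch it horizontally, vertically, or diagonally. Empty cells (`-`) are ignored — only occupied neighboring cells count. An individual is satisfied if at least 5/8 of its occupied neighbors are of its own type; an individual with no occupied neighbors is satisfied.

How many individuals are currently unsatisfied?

Row 1: (1,1)A 1/2 not · (1,2)A 1/4 not · (1,3)B 3/4 satisfied · (1,4)B 5/5 satisfied · (1,5)B 4/5 satisfied · (1,6)A 0/5 not · (1,7)B 2/3 satisfied
Row 2: (2,1)B 0/3 not · (2,3)B 4/6 satisfied · (2,4)B 7/8 satisfied · (2,5)B 6/7 satisfied · (2,6)B 5/7 satisfied · (2,7)B 2/4 not
Row 3: (3,1)A 1/3 not · (3,3)A 1/6 not · (3,4)B 7/8 satisfied · (3,5)B 6/6 satisfied · (3,7)A 1/3 not
Row 4: (4,1)B 1/4 not · (4,2)A 4/7 not · (4,3)B 2/7 not · (4,4)B 5/8 satisfied · (4,5)B 5/6 satisfied · (4,7)A 2/3 satisfied
Row 5: (5,1)B 1/3 not · (5,2)A 2/5 not · (5,3)A 3/5 not · (5,4)A 1/5 not · (5,5)B 3/4 satisfied · (5,6)B 2/4 not · (5,7)A 1/2 not
Unsatisfied: (1,1), (1,2), (1,6), (2,1), (2,7), (3,1), (3,3), (3,7), (4,1), (4,2), (4,3), (5,1), (5,2), (5,3), (5,4), (5,6), (5,7) — 17 in total.

17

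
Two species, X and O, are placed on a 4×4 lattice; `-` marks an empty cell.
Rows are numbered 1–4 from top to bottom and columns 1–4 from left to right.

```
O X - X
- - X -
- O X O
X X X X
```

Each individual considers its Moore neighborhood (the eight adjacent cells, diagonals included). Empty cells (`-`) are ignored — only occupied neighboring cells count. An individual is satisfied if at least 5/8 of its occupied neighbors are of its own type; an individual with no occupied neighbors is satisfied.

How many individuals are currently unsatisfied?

7

(1,1)O 0/1 unhappy
(1,2)X 1/2 unhappy
(1,4)X 1/1 ok
(2,3)X 3/5 unhappy
(3,2)O 0/5 unhappy
(3,3)X 4/6 ok
(3,4)O 0/4 unhappy
(4,1)X 1/2 unhappy
(4,2)X 3/4 ok
(4,3)X 3/5 unhappy
(4,4)X 2/3 ok
Unsatisfied: (1,1), (1,2), (2,3), (3,2), (3,4), (4,1), (4,3) — 7 in total.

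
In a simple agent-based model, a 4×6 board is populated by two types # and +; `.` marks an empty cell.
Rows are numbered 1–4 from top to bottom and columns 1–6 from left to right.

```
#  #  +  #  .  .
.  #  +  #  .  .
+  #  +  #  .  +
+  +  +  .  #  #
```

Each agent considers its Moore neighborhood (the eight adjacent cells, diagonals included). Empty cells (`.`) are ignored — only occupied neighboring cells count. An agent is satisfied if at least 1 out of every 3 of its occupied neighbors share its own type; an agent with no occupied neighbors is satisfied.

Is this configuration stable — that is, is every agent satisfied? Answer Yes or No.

No

Row 1: (1,1)# 2/2 ok · (1,2)# 2/4 ok · (1,3)+ 1/5 unhappy · (1,4)# 1/3 ok
Row 2: (2,2)# 3/7 ok · (2,3)+ 2/8 unhappy · (2,4)# 2/5 ok
Row 3: (3,1)+ 2/4 ok · (3,2)# 1/7 unhappy · (3,3)+ 3/7 ok · (3,4)# 2/5 ok · (3,6)+ 0/2 unhappy
Row 4: (4,1)+ 2/3 ok · (4,2)+ 4/5 ok · (4,3)+ 2/4 ok · (4,5)# 2/3 ok · (4,6)# 1/2 ok
For instance (1,3) has only 1/5 same-type neighbors, below 1/3.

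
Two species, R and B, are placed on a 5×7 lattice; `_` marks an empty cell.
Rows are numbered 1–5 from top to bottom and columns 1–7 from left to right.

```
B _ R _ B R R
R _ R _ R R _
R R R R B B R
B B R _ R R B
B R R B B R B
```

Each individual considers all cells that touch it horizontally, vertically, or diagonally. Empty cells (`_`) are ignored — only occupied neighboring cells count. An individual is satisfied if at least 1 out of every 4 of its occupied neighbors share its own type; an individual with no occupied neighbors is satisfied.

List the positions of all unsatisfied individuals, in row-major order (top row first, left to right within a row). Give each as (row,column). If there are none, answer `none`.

(1,1)B 0/1 not
(1,3)R 1/1 satisfied
(1,5)B 0/3 not
(1,6)R 3/4 satisfied
(1,7)R 2/2 satisfied
(2,1)R 2/3 satisfied
(2,3)R 4/4 satisfied
(2,5)R 3/6 satisfied
(2,6)R 4/7 satisfied
(3,1)R 2/4 satisfied
(3,2)R 5/7 satisfied
(3,3)R 4/5 satisfied
(3,4)R 5/6 satisfied
(3,5)B 1/6 not
(3,6)B 2/7 satisfied
(3,7)R 2/4 satisfied
(4,1)B 2/5 satisfied
(4,2)B 2/8 satisfied
(4,3)R 5/7 satisfied
(4,5)R 3/7 satisfied
(4,6)R 3/8 satisfied
(4,7)B 2/5 satisfied
(5,1)B 2/3 satisfied
(5,2)R 2/5 satisfied
(5,3)R 2/4 satisfied
(5,4)B 1/4 satisfied
(5,5)B 1/4 satisfied
(5,6)R 2/5 satisfied
(5,7)B 1/3 satisfied

(1,1), (1,5), (3,5)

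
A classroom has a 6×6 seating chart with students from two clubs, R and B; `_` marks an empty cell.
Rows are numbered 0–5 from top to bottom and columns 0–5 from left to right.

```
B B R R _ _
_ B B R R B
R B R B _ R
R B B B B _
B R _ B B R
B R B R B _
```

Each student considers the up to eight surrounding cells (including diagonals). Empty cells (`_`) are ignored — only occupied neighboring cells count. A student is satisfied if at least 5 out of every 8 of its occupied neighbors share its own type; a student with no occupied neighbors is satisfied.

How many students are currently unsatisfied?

20

(0,0)B 2/2 ok
(0,1)B 3/4 ok
(0,2)R 2/5 unhappy
(0,3)R 3/4 ok
(1,1)B 4/7 unhappy
(1,2)B 4/8 unhappy
(1,3)R 4/6 ok
(1,4)R 3/5 unhappy
(1,5)B 0/2 unhappy
(2,0)R 1/4 unhappy
(2,1)B 4/7 unhappy
(2,2)R 1/8 unhappy
(2,3)B 4/7 unhappy
(2,5)R 1/3 unhappy
(3,0)R 2/5 unhappy
(3,1)B 3/7 unhappy
(3,2)B 5/7 ok
(3,3)B 5/6 ok
(3,4)B 4/6 ok
(4,0)B 2/5 unhappy
(4,1)R 2/7 unhappy
(4,3)B 6/7 ok
(4,4)B 4/6 ok
(4,5)R 0/3 unhappy
(5,0)B 1/3 unhappy
(5,1)R 1/4 unhappy
(5,2)B 1/4 unhappy
(5,3)R 0/4 unhappy
(5,4)B 2/4 unhappy
Unsatisfied: (0,2), (1,1), (1,2), (1,4), (1,5), (2,0), (2,1), (2,2), (2,3), (2,5), (3,0), (3,1), (4,0), (4,1), (4,5), (5,0), (5,1), (5,2), (5,3), (5,4) — 20 in total.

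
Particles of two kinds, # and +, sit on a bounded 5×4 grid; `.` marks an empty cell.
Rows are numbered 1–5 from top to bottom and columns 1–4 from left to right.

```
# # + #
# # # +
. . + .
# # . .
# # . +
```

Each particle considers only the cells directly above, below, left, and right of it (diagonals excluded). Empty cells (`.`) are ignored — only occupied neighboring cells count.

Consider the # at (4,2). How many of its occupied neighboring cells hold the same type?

Occupied neighbors of (4,2): (5,2)=#, (4,1)=#.
Same type (#): 2 of 2.

2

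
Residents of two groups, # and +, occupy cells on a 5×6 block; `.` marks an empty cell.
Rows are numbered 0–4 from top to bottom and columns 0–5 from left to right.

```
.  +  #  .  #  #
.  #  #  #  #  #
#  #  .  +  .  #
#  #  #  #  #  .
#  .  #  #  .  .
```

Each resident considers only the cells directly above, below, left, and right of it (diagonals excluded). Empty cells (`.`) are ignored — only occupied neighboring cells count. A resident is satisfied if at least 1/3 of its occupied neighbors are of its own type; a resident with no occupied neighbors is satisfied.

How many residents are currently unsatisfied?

2

Row 0: (0,1)+ 0/2 unhappy · (0,2)# 1/2 ok · (0,4)# 2/2 ok · (0,5)# 2/2 ok
Row 1: (1,1)# 2/3 ok · (1,2)# 3/3 ok · (1,3)# 2/3 ok · (1,4)# 3/3 ok · (1,5)# 3/3 ok
Row 2: (2,0)# 2/2 ok · (2,1)# 3/3 ok · (2,3)+ 0/2 unhappy · (2,5)# 1/1 ok
Row 3: (3,0)# 3/3 ok · (3,1)# 3/3 ok · (3,2)# 3/3 ok · (3,3)# 3/4 ok · (3,4)# 1/1 ok
Row 4: (4,0)# 1/1 ok · (4,2)# 2/2 ok · (4,3)# 2/2 ok
Unsatisfied: (0,1), (2,3) — 2 in total.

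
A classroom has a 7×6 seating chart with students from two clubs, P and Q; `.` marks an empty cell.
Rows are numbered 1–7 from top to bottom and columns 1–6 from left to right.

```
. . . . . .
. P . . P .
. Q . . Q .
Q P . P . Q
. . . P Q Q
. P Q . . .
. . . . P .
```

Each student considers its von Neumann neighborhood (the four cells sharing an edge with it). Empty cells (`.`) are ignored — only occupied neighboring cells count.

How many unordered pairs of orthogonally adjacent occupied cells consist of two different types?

6

Scan each occupied cell's neighbors to the right and below so each pair is counted once.
Row 2: P(2,2)–Q(3,2)≠ P(2,5)–Q(3,5)≠  → 2/2 unlike.
Row 3: Q(3,2)–P(4,2)≠  → 1/1 unlike.
Row 4: Q(4,1)–P(4,2)≠ P(4,4)–P(5,4)= Q(4,6)–Q(5,6)=  → 1/3 unlike.
Row 5: P(5,4)–Q(5,5)≠ Q(5,5)–Q(5,6)=  → 1/2 unlike.
Row 6: P(6,2)–Q(6,3)≠  → 1/1 unlike.
Total adjacent occupied pairs: 9; unlike-type pairs: 6.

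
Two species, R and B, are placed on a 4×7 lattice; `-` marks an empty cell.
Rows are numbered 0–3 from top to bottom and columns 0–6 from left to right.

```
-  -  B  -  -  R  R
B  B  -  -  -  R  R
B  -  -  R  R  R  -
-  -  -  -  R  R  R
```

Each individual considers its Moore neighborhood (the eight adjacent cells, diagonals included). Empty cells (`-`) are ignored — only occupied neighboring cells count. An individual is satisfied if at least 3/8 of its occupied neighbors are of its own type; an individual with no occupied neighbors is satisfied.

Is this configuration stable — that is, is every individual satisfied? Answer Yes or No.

Yes

(0,2)B 1/1 ok
(0,5)R 3/3 ok
(0,6)R 3/3 ok
(1,0)B 2/2 ok
(1,1)B 3/3 ok
(1,5)R 5/5 ok
(1,6)R 4/4 ok
(2,0)B 2/2 ok
(2,3)R 2/2 ok
(2,4)R 5/5 ok
(2,5)R 6/6 ok
(3,4)R 4/4 ok
(3,5)R 4/4 ok
(3,6)R 2/2 ok
All meet the threshold, so the configuration is stable.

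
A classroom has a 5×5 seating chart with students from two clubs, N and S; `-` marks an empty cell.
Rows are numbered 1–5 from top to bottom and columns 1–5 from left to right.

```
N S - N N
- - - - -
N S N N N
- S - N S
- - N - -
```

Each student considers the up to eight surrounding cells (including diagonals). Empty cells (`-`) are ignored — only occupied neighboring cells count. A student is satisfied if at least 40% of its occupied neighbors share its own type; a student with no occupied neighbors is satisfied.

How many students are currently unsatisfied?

(1,1)N 0/1 not
(1,2)S 0/1 not
(1,4)N 1/1 satisfied
(1,5)N 1/1 satisfied
(3,1)N 0/2 not
(3,2)S 1/3 not
(3,3)N 2/4 satisfied
(3,4)N 3/4 satisfied
(3,5)N 2/3 satisfied
(4,2)S 1/4 not
(4,4)N 4/5 satisfied
(4,5)S 0/3 not
(5,3)N 1/2 satisfied
Unsatisfied: (1,1), (1,2), (3,1), (3,2), (4,2), (4,5) — 6 in total.

6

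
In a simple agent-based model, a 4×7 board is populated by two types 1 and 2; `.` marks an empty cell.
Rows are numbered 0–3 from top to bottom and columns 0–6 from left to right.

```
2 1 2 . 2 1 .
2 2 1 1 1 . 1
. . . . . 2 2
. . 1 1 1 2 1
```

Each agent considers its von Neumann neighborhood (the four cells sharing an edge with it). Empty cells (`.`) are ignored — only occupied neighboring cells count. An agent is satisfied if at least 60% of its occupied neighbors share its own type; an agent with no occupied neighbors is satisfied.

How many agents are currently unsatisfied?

13

(0,0)2 1/2 not
(0,1)1 0/3 not
(0,2)2 0/2 not
(0,4)2 0/2 not
(0,5)1 0/1 not
(1,0)2 2/2 satisfied
(1,1)2 1/3 not
(1,2)1 1/3 not
(1,3)1 2/2 satisfied
(1,4)1 1/2 not
(1,6)1 0/1 not
(2,5)2 2/2 satisfied
(2,6)2 1/3 not
(3,2)1 1/1 satisfied
(3,3)1 2/2 satisfied
(3,4)1 1/2 not
(3,5)2 1/3 not
(3,6)1 0/2 not
Unsatisfied: (0,0), (0,1), (0,2), (0,4), (0,5), (1,1), (1,2), (1,4), (1,6), (2,6), (3,4), (3,5), (3,6) — 13 in total.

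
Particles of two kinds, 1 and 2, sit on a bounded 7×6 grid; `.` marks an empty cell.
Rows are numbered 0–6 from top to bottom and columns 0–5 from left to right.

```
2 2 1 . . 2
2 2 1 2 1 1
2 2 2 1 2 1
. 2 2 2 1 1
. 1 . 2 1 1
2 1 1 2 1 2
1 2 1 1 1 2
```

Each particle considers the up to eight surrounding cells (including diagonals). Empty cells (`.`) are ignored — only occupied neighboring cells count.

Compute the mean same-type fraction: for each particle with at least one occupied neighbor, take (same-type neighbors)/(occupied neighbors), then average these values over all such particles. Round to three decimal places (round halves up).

(0,0)2 3/3
(0,1)2 3/5
(0,2)1 1/4
(0,5)2 0/2
(1,0)2 5/5
(1,1)2 6/8
(1,2)1 2/7
(1,3)2 2/6
(1,4)1 3/6
(1,5)1 2/4
(2,0)2 4/4
(2,1)2 6/7
(2,2)2 6/8
(2,3)1 3/8
(2,4)2 2/8
(2,5)1 4/5
(3,1)2 4/5
(3,2)2 5/7
(3,3)2 4/7
(3,4)1 5/8
(3,5)1 4/5
(4,1)1 2/5
(4,3)2 3/7
(4,4)1 4/8
(4,5)1 4/5
(5,0)2 1/4
(5,1)1 4/6
(5,2)1 4/7
(5,3)2 1/7
(5,4)1 4/8
(5,5)2 1/5
(6,0)1 1/3
(6,1)2 1/5
(6,2)1 3/5
(6,3)1 4/5
(6,4)1 2/5
(6,5)2 1/3
Sum over 37 particles: 3/3 + 3/5 + 1/4 + 0/2 + 5/5 + 6/8 + 2/7 + 2/6 + 3/6 + 2/4 + 4/4 + 6/7 + 6/8 + 3/8 + 2/8 + 4/5 + 4/5 + 5/7 + 4/7 + 5/8 + 4/5 + 2/5 + 3/7 + 4/8 + 4/5 + 1/4 + 4/6 + 4/7 + 1/7 + 4/8 + 1/5 + 1/3 + 1/5 + 3/5 + 4/5 + 2/5 + 1/3 = 8353/420; mean = 8353/420 ÷ 37 = 8353/15540 = 0.537516… → 0.538.

0.538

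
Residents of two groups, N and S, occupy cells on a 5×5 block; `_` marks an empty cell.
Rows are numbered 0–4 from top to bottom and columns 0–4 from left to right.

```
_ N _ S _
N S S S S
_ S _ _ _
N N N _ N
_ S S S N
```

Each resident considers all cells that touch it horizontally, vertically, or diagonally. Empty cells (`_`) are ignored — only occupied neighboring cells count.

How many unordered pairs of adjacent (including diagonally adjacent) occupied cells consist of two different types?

Scan each occupied cell's neighbors to the right and below (and the two forward diagonals) so each pair is counted once.
Row 0: N(0,1)–S(1,1)≠ N(0,1)–S(1,2)≠ N(0,1)–N(1,0)= S(0,3)–S(1,3)= S(0,3)–S(1,4)= S(0,3)–S(1,2)=  → 2/6 unlike.
Row 1: N(1,0)–S(1,1)≠ N(1,0)–S(2,1)≠ S(1,1)–S(1,2)= S(1,1)–S(2,1)= S(1,2)–S(1,3)= S(1,2)–S(2,1)= S(1,3)–S(1,4)=  → 2/7 unlike.
Row 2: S(2,1)–N(3,1)≠ S(2,1)–N(3,2)≠ S(2,1)–N(3,0)≠  → 3/3 unlike.
Row 3: N(3,0)–N(3,1)= N(3,0)–S(4,1)≠ N(3,1)–N(3,2)= N(3,1)–S(4,1)≠ N(3,1)–S(4,2)≠ N(3,2)–S(4,2)≠ N(3,2)–S(4,3)≠ N(3,2)–S(4,1)≠ N(3,4)–N(4,4)= N(3,4)–S(4,3)≠  → 7/10 unlike.
Row 4: S(4,1)–S(4,2)= S(4,2)–S(4,3)= S(4,3)–N(4,4)≠  → 1/3 unlike.
Total adjacent occupied pairs: 29; unlike-type pairs: 15.

15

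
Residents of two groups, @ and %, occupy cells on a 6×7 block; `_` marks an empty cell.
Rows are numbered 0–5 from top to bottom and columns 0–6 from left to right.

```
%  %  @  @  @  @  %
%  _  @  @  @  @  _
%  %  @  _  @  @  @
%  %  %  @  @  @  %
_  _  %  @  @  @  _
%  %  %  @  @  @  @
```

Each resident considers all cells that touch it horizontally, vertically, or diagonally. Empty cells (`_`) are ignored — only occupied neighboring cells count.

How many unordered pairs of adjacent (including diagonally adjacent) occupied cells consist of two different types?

Scan each occupied cell's neighbors to the right and below (and the two forward diagonals) so each pair is counted once.
From row 0: 4 unlike of 20 pairs (running 4/20).
From row 1: 1 unlike of 14 pairs (running 5/34).
From row 2: 5 unlike of 20 pairs (running 10/54).
From row 3: 5 unlike of 18 pairs (running 15/72).
From row 4: 3 unlike of 15 pairs (running 18/87).
From row 5: 1 unlike of 6 pairs (running 19/93).
Total adjacent occupied pairs: 93; unlike-type pairs: 19.

19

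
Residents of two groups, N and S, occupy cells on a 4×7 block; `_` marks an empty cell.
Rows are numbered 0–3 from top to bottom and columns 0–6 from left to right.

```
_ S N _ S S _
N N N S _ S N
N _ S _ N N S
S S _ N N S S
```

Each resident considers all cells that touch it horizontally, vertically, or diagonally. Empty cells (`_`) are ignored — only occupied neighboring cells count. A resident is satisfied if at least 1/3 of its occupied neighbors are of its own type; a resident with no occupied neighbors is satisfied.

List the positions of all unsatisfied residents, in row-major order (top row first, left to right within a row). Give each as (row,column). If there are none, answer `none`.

(0,1), (1,6)

Row 0: (0,1)S 0/4 not · (0,2)N 2/4 satisfied · (0,4)S 3/3 satisfied · (0,5)S 2/3 satisfied
Row 1: (1,0)N 2/3 satisfied · (1,1)N 4/6 satisfied · (1,2)N 2/5 satisfied · (1,3)S 2/5 satisfied · (1,5)S 3/6 satisfied · (1,6)N 1/4 not
Row 2: (2,0)N 2/4 satisfied · (2,2)S 2/5 satisfied · (2,4)N 3/6 satisfied · (2,5)N 3/7 satisfied · (2,6)S 3/5 satisfied
Row 3: (3,0)S 1/2 satisfied · (3,1)S 2/3 satisfied · (3,3)N 2/3 satisfied · (3,4)N 3/4 satisfied · (3,5)S 2/5 satisfied · (3,6)S 2/3 satisfied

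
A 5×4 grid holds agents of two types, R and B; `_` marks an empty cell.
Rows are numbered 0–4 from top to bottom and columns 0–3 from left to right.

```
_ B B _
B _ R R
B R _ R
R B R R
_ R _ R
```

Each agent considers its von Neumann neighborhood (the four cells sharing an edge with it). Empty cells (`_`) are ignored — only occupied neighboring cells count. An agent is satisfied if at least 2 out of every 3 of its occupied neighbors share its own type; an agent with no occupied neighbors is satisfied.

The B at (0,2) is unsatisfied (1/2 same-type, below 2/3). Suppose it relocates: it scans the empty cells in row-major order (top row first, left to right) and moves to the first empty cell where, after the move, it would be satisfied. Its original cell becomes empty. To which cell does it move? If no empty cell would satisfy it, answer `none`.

Vacating (0,2). Empty cells in order:
  (0,0): 2/2 same-type → satisfied — stop here.

(0,0)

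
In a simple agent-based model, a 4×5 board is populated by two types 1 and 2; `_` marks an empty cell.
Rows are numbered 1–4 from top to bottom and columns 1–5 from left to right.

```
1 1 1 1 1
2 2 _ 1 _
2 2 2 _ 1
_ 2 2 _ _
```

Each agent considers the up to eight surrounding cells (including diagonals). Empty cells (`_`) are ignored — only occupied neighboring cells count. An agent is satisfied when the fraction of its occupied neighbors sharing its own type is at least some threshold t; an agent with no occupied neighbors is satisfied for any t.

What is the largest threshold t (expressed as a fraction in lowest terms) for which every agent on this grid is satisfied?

1/3

(1,1)1 1/3
(1,2)1 2/4
(1,3)1 3/4
(1,4)1 3/3
(1,5)1 2/2
(2,1)2 3/5
(2,2)2 4/7
(2,4)1 4/5
(3,1)2 4/4
(3,2)2 6/6
(3,3)2 4/5
(3,5)1 1/1
(4,2)2 4/4
(4,3)2 3/3
The smallest same-type fraction is 1/3 at (1,1), which reduces to 1/3. Any threshold above that leaves this agent unsatisfied.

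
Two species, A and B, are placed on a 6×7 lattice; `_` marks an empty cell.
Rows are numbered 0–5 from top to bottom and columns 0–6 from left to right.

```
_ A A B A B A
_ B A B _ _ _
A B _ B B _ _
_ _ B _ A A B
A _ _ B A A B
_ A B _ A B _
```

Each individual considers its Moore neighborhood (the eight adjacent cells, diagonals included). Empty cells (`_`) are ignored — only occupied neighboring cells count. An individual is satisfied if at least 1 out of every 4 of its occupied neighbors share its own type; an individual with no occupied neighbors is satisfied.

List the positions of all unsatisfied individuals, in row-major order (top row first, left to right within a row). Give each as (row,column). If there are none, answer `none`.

(0,4), (0,5), (0,6), (1,1), (2,0)

(0,1)A 2/3 satisfied
(0,2)A 2/5 satisfied
(0,3)B 1/4 satisfied
(0,4)A 0/3 not
(0,5)B 0/2 not
(0,6)A 0/1 not
(1,1)B 1/5 not
(1,2)A 2/7 satisfied
(1,3)B 3/6 satisfied
(2,0)A 0/2 not
(2,1)B 2/4 satisfied
(2,3)B 3/5 satisfied
(2,4)B 2/4 satisfied
(3,2)B 3/3 satisfied
(3,4)A 3/6 satisfied
(3,5)A 3/6 satisfied
(3,6)B 1/3 satisfied
(4,0)A 1/1 satisfied
(4,3)B 2/5 satisfied
(4,4)A 4/6 satisfied
(4,5)A 4/7 satisfied
(4,6)B 2/4 satisfied
(5,1)A 1/2 satisfied
(5,2)B 1/2 satisfied
(5,4)A 2/4 satisfied
(5,5)B 1/4 satisfied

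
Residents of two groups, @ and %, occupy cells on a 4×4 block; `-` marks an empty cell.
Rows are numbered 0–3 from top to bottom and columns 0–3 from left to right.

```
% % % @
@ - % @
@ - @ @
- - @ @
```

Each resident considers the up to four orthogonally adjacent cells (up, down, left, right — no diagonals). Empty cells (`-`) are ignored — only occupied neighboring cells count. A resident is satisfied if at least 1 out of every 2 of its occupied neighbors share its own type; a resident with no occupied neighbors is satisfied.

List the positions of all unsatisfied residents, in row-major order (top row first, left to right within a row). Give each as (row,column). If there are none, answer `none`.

(1,2)

Row 0: (0,0)% 1/2 ✓ · (0,1)% 2/2 ✓ · (0,2)% 2/3 ✓ · (0,3)@ 1/2 ✓
Row 1: (1,0)@ 1/2 ✓ · (1,2)% 1/3 ✗ · (1,3)@ 2/3 ✓
Row 2: (2,0)@ 1/1 ✓ · (2,2)@ 2/3 ✓ · (2,3)@ 3/3 ✓
Row 3: (3,2)@ 2/2 ✓ · (3,3)@ 2/2 ✓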